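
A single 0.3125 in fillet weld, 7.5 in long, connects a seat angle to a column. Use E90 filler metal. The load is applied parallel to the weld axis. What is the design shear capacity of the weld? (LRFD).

E90XX → F_EXX = 90 ksi.
Effective throat t_e = 0.707 × 0.3125 = 0.2209 in.
Total length L = 7.5 in; A_we = 0.2209 × 7.5 = 1.657 in².
F_nw = 0.6 F_EXX = 0.6 × 90 = 54 ksi.
φR_n = 0.75 × 54 × 1.657 = 67.11 kips.

φR_n ≈ 67.1 kips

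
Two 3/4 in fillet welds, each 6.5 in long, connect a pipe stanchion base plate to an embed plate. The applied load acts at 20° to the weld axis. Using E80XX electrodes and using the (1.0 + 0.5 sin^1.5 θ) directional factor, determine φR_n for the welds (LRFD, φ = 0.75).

E80XX → F_EXX = 80 ksi.
t_e = 0.707 × 0.75 = 0.5302 in; A_we = 0.5302 × 13 = 6.893 in².
Directional factor: 1.0 + 0.5 sin^1.5(20°) = 1.1.
F_nw = 0.6 × 80 × 1.1 = 52.8 ksi.
φR_n = 0.75 × 52.8 × 6.893 = 273 kips.

φR_n ≈ 273 kips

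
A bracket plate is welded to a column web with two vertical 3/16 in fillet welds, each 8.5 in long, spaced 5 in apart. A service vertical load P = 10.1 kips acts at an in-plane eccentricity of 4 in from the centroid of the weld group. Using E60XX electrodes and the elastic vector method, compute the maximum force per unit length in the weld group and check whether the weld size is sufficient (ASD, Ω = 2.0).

f_max ≈ 1.36 kip/in; adequate

E60XX → F_EXX = 60 ksi.
Total weld length L_w = 17 in. Treat welds as unit-width lines.
Polar moment about centroid: J = 2[d³/12 + d(b/2)²] = 2[8.5³/12 + 8.5×2.5²] = 208.6 in³.
Direct shear f_v = P/L_w = 10.1 / 17 = 0.5941 kip/in (vertical).
Torsion M = P·e = 10.1 × 4 = 40.4 kip·in.
Critical point at (x, y) = (2.5, 4.25) from centroid. f_tx = M·y/J = 0.8231 kip/in; f_ty = M·x/J = 0.4842 kip/in.
Resultant f_max = √[f_tx² + (f_v + f_ty)²] = √[0.8231² + (0.5941 + 0.4842)²] = 1.357 kip/in.
Capacity per unit length: r_n/Ω = (1/2.0) × 0.6 × 60 × (0.707 × 0.1875) = 2.386 kip/in.
1.357 ≤ 2.386 → adequate.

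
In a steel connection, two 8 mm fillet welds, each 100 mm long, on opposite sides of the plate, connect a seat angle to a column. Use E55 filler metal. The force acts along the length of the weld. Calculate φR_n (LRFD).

φR_n ≈ 280 kN

E55XX → F_EXX = 550 MPa.
Effective throat t_e = 0.707 × 8 = 5.656 mm.
Total length L = 200 mm; A_we = 5.656 × 200 = 1131 mm².
F_nw = 0.6 F_EXX = 0.6 × 550 = 330 MPa.
φR_n = 0.75 × 330 × 1131 × 10⁻³ = 280 kN.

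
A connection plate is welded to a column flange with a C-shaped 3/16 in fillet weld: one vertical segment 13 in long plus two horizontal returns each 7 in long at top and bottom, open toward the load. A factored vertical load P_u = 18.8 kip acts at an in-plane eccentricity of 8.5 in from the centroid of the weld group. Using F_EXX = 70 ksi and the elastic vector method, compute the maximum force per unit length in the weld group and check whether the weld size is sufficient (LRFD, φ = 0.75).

Total weld length L_w = 27 in. Treat welds as unit-width lines.
Centroid: x̄ = 2×7×3.5 / 27 = 1.815 in from the vertical weld.
Polar moment about centroid: J = I_x + I_y = [13³/12 + 2×7×6.5²] + [13×1.815² + 2(7³/12 + 7×1.685²)] = 914.3 in³.
Direct shear f_v = P/L_w = 18.8 / 27 = 0.6963 kip/in (vertical).
Torsion M = P·e = 18.8 × 8.5 = 159.8 kip·in.
Critical point at (x, y) = (5.185, 6.5) from centroid. f_tx = M·y/J = 1.136 kip/in; f_ty = M·x/J = 0.9062 kip/in.
Resultant f_max = √[f_tx² + (f_v + f_ty)²] = √[1.136² + (0.6963 + 0.9062)²] = 1.964 kip/in.
Capacity per unit length: φr_n = 0.75 × 0.6 × 70 × (0.707 × 0.1875) = 4.176 kip/in.
1.964 ≤ 4.176 → adequate.

f_max ≈ 1.96 kip/in; adequate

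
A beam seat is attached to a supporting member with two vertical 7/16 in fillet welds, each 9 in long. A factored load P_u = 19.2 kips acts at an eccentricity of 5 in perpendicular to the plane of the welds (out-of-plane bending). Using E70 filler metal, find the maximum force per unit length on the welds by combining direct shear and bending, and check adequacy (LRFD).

f_max ≈ 3.71 kip/in; adequate

E70XX → F_EXX = 70 ksi.
L_w = 2 × 9 = 18 in; section modulus (unit throat) S = 2 × L²/6 = 27 in².
Direct shear f_v = P/L_w = 19.2/18 = 1.067 kip/in.
Moment M = P × e = 19.2 × 5 = 96 kip·in; bending f_b = M/S = 3.556 kip/in.
f_max = √(f_v² + f_b²) = √(1.067² + 3.556²) = 3.712 kip/in.
φr_n = 0.75 × 0.6 × 70 × (0.707 × 0.4375) = 9.743 kip/in → adequate.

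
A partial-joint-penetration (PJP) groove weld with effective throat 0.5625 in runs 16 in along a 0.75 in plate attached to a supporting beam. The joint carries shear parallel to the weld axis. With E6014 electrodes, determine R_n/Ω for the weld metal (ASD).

R_n/Ω ≈ 162 kip

E60XX → F_EXX = 60 ksi.
Effective throat (given) t_e = 0.5625 in.
A_we = 0.5625 × 16 = 9 in².
F_nw = 0.6 F_EXX = 36 ksi.
R_n/Ω = (36 × 9) / 2.0 = 162 kip.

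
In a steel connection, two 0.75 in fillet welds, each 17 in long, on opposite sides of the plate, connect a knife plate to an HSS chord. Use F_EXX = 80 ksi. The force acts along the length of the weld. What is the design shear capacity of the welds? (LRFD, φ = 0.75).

Effective throat t_e = 0.707 × 0.75 = 0.5302 in.
Total length L = 34 in; A_we = 0.5302 × 34 = 18.03 in².
F_nw = 0.6 F_EXX = 0.6 × 80 = 48 ksi.
φR_n = 0.75 × 48 × 18.03 = 649 kip.

φR_n ≈ 649 kip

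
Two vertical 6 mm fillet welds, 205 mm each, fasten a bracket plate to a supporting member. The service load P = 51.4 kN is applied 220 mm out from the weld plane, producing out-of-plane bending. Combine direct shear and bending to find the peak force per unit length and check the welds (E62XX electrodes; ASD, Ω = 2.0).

E62XX → F_EXX = 620 MPa.
L_w = 2 × 205 = 410 mm; section modulus (unit throat) S = 2 × L²/6 = 14010 mm².
Direct shear f_v = P/L_w = 51.4×10³/410 = 125.4 N/mm.
Moment M = P × e = 51.4×10³ × 220 = 11308000 N·mm; bending f_b = M/S = 807.2 N/mm.
f_max = √(f_v² + f_b²) = √(125.4² + 807.2²) = 816.9 N/mm.
r_n/Ω = (1/2.0) × 0.6 × 620 × (0.707 × 6) = 789 N/mm → NOT adequate.

f_max ≈ 817 N/mm; NOT adequate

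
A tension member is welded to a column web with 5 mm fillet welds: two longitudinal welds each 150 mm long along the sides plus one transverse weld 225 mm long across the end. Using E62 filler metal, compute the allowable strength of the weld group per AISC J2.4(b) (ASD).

E62XX → F_EXX = 620 MPa.
t_e = 0.707 × 5 = 3.535 mm.
R_nwl = 0.6 × 620 × 3.535 × 300 × 10⁻³ = 394.5 kN (longitudinal, 2 welds).
R_nwt = 0.6 × 620 × 3.535 × 225 × 10⁻³ = 295.9 kN (transverse, base value).
(i) R_nwl + R_nwt = 690.4 kN; (ii) 0.85 R_nwl + 1.5 R_nwt = 779.1 kN.
R_n = max = 779.1 kN [governs: (ii)]; R_n/Ω = 389.6 kN.

R_n/Ω ≈ 390 kN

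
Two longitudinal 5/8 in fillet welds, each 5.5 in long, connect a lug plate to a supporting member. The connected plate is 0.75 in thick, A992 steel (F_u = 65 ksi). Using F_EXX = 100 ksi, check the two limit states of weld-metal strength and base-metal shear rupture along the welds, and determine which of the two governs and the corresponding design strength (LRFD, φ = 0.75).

φR_n ≈ 219 kips (weld metal governs)

t_e = 0.707 × 0.625 = 0.4419 in; L = 11 in.
Weld metal: φR_n = 0.75 × 0.6 × 100 × 0.4419 × 11 = 218.7 kips.
Base metal (shear rupture): φR_n = 0.75 × 0.6 × 65 × 0.75 × 11 = 241.3 kips.
Governing: weld metal.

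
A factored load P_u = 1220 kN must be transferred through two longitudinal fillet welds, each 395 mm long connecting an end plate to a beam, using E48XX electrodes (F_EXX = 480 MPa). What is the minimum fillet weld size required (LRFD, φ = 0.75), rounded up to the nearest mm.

Total weld length L = 790 mm.
Required throat t_e = P_u / (φ × 0.6 F_EXX × L) = 1220 / (0.75 × 0.6 × 480 × 790 × 10⁻³) = 7.15 mm.
Required leg w = t_e / 0.707 = 10.11 mm → use 11 mm.

w = 11 mm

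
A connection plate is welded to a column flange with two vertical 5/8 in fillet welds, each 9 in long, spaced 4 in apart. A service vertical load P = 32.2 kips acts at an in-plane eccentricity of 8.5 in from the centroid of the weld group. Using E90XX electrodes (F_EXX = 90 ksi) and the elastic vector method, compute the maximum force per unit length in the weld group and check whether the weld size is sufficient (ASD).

f_max ≈ 7.86 kip/in; adequate

Total weld length L_w = 18 in. Treat welds as unit-width lines.
Polar moment about centroid: J = 2[d³/12 + d(b/2)²] = 2[9³/12 + 9×2²] = 193.5 in³.
Direct shear f_v = P/L_w = 32.2 / 18 = 1.789 kip/in (vertical).
Torsion M = P·e = 32.2 × 8.5 = 273.7 kip·in.
Critical point at (x, y) = (2, 4.5) from centroid. f_tx = M·y/J = 6.365 kip/in; f_ty = M·x/J = 2.829 kip/in.
Resultant f_max = √[f_tx² + (f_v + f_ty)²] = √[6.365² + (1.789 + 2.829)²] = 7.864 kip/in.
Capacity per unit length: r_n/Ω = (1/2.0) × 0.6 × 90 × (0.707 × 0.625) = 11.93 kip/in.
7.864 ≤ 11.93 → adequate.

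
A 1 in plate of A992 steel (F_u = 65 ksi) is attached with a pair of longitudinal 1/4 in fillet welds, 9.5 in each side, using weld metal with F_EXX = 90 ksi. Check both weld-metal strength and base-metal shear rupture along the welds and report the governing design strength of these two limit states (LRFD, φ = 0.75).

t_e = 0.707 × 0.25 = 0.1767 in; L = 19 in.
Weld metal: φR_n = 0.75 × 0.6 × 90 × 0.1767 × 19 = 136 kip.
Base metal (shear rupture): φR_n = 0.75 × 0.6 × 65 × 1 × 19 = 555.8 kip.
Governing: weld metal.

φR_n ≈ 136 kip (weld metal governs)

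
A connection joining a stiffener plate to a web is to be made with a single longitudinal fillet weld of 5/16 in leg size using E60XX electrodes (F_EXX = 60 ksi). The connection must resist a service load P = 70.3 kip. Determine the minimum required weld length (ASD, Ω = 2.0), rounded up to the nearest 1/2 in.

L = 18 in

Throat t_e = 0.707 × 0.3125 = 0.2209 in.
r_n/Ω = (0.6 × 60 × 0.2209) / 2.0 = 3.977 kip/in.
L_req = P / (r_n/Ω) = 70.3 / 3.977 = 17.68 in total.
Round up → use L = 18 in.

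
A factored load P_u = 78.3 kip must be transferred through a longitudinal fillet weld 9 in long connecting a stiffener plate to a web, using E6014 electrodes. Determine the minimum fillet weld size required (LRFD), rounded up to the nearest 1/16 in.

E60XX → F_EXX = 60 ksi.
Total weld length L = 9 in.
Required throat t_e = P_u / (φ × 0.6 F_EXX × L) = 78.3 / (0.75 × 0.6 × 60 × 9) = 0.3222 in.
Required leg w = t_e / 0.707 = 0.4558 in → use 1/2 in.

w = 1/2 in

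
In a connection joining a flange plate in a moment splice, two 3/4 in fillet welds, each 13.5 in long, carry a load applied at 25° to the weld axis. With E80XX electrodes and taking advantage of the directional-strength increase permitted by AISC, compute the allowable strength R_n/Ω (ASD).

R_n/Ω ≈ 391 kip

E80XX → F_EXX = 80 ksi.
t_e = 0.707 × 0.75 = 0.5302 in; A_we = 0.5302 × 27 = 14.32 in².
Directional factor: 1.0 + 0.5 sin^1.5(25°) = 1.137.
F_nw = 0.6 × 80 × 1.137 = 54.59 ksi.
R_n/Ω = (54.59 × 14.32) / 2.0 = 390.8 kip.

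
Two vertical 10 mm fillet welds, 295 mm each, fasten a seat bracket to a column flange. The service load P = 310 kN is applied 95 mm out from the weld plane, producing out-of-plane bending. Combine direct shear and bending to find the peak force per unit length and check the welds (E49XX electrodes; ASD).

E49XX → F_EXX = 490 MPa.
L_w = 2 × 295 = 590 mm; section modulus (unit throat) S = 2 × L²/6 = 29010 mm².
Direct shear f_v = P/L_w = 310×10³/590 = 525.4 N/mm.
Moment M = P × e = 310×10³ × 95 = 29450000 N·mm; bending f_b = M/S = 1015 N/mm.
f_max = √(f_v² + f_b²) = √(525.4² + 1015²) = 1143 N/mm.
r_n/Ω = (1/2.0) × 0.6 × 490 × (0.707 × 10) = 1039 N/mm → NOT adequate.

f_max ≈ 1140 N/mm; NOT adequate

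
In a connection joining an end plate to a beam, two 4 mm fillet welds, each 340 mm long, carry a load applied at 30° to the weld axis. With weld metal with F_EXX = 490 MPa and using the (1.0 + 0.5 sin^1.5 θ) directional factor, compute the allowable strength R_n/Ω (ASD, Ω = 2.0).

t_e = 0.707 × 4 = 2.828 mm; A_we = 2.828 × 680 = 1923 mm².
Directional factor: 1.0 + 0.5 sin^1.5(30°) = 1.177.
F_nw = 0.6 × 490 × 1.177 = 346 MPa.
R_n/Ω = (346 × 1923) / 2.0 × 10⁻³ = 332.7 kN.

R_n/Ω ≈ 333 kN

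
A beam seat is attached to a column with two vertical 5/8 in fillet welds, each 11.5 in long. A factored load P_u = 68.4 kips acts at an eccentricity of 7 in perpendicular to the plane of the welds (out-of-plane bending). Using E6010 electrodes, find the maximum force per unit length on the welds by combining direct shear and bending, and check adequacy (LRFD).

E60XX → F_EXX = 60 ksi.
L_w = 2 × 11.5 = 23 in; section modulus (unit throat) S = 2 × L²/6 = 44.08 in².
Direct shear f_v = P/L_w = 68.4/23 = 2.974 kip/in.
Moment M = P × e = 68.4 × 7 = 478.8 kip·in; bending f_b = M/S = 10.86 kip/in.
f_max = √(f_v² + f_b²) = √(2.974² + 10.86²) = 11.26 kip/in.
φr_n = 0.75 × 0.6 × 60 × (0.707 × 0.625) = 11.93 kip/in → adequate.

f_max ≈ 11.3 kip/in; adequate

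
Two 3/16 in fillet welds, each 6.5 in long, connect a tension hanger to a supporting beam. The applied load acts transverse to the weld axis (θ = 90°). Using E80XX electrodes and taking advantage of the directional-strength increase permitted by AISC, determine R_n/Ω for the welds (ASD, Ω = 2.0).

R_n/Ω ≈ 62 kip

E80XX → F_EXX = 80 ksi.
t_e = 0.707 × 0.1875 = 0.1326 in; A_we = 0.1326 × 13 = 1.723 in².
Directional factor: 1.0 + 0.5 sin^1.5(90°) = 1.5.
F_nw = 0.6 × 80 × 1.5 = 72 ksi.
R_n/Ω = (72 × 1.723) / 2.0 = 62.04 kip.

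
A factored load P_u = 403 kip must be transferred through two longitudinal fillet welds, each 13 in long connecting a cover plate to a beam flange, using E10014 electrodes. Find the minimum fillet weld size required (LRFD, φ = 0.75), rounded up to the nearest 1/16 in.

E100XX → F_EXX = 100 ksi.
Total weld length L = 26 in.
Required throat t_e = P_u / (φ × 0.6 F_EXX × L) = 403 / (0.75 × 0.6 × 100 × 26) = 0.3444 in.
Required leg w = t_e / 0.707 = 0.4872 in → use 1/2 in.

w = 1/2 in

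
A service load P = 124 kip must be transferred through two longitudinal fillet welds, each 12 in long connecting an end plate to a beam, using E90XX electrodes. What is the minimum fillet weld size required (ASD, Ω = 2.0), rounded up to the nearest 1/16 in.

E90XX → F_EXX = 90 ksi.
Total weld length L = 24 in.
Required throat t_e = P × Ω / (0.6 F_EXX × L) = 124 × 2.0 / (0.6 × 90 × 24) = 0.1914 in.
Required leg w = t_e / 0.707 = 0.2707 in → use 5/16 in.

w = 5/16 in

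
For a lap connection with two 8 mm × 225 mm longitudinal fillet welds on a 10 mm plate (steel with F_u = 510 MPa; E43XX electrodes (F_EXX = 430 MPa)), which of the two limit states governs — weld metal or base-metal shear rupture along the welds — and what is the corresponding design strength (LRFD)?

t_e = 0.707 × 8 = 5.656 mm; L = 450 mm.
Weld metal: φR_n = 0.75 × 0.6 × 430 × 5.656 × 450 × 10⁻³ = 492.5 kN.
Base metal (shear rupture): φR_n = 0.75 × 0.6 × 510 × 10 × 450 × 10⁻³ = 1033 kN.
Governing: weld metal.

φR_n ≈ 492 kN (weld metal governs)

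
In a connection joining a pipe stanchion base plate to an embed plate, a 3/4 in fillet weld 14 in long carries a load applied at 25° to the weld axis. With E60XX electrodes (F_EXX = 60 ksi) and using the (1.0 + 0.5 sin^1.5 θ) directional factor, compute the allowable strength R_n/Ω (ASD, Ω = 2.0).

R_n/Ω ≈ 152 kip

t_e = 0.707 × 0.75 = 0.5302 in; A_we = 0.5302 × 14 = 7.423 in².
Directional factor: 1.0 + 0.5 sin^1.5(25°) = 1.137.
F_nw = 0.6 × 60 × 1.137 = 40.95 ksi.
R_n/Ω = (40.95 × 7.423) / 2.0 = 152 kip.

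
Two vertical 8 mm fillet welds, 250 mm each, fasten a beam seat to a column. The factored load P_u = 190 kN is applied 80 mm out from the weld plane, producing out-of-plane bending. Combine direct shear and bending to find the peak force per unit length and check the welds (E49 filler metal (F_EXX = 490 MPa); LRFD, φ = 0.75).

f_max ≈ 823 N/mm; adequate

L_w = 2 × 250 = 500 mm; section modulus (unit throat) S = 2 × L²/6 = 20830 mm².
Direct shear f_v = P/L_w = 190×10³/500 = 380 N/mm.
Moment M = P × e = 190×10³ × 80 = 15200000 N·mm; bending f_b = M/S = 729.6 N/mm.
f_max = √(f_v² + f_b²) = √(380² + 729.6²) = 822.6 N/mm.
φr_n = 0.75 × 0.6 × 490 × (0.707 × 8) = 1247 N/mm → adequate.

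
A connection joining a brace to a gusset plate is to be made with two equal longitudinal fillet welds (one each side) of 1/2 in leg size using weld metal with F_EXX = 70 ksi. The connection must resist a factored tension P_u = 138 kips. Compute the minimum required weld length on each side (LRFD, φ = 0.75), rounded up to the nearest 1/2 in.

Throat t_e = 0.707 × 0.5 = 0.3535 in.
φr_n = 0.75 × 0.6 × 70 × 0.3535 = 11.14 kips/in.
L_req = P_u / φr_n = 138 / 11.14 = 12.39 in total.
Per side: 12.39 / 2 = 6.197 in.
Round up → use L = 6.5 in on each side.

L = 6.5 in on each side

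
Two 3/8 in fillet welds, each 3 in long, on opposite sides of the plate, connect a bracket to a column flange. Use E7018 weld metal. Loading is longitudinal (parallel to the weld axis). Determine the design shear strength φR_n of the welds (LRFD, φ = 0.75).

φR_n ≈ 50.1 kip

E70XX → F_EXX = 70 ksi.
Effective throat t_e = 0.707 × 0.375 = 0.2651 in.
Total length L = 6 in; A_we = 0.2651 × 6 = 1.591 in².
F_nw = 0.6 F_EXX = 0.6 × 70 = 42 ksi.
φR_n = 0.75 × 42 × 1.591 = 50.11 kip.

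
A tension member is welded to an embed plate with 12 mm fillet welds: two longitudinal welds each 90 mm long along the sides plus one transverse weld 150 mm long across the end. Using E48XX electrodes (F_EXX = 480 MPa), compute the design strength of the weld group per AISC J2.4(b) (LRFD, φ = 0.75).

φR_n ≈ 693 kN

t_e = 0.707 × 12 = 8.484 mm.
R_nwl = 0.6 × 480 × 8.484 × 180 × 10⁻³ = 439.8 kN (longitudinal, 2 welds).
R_nwt = 0.6 × 480 × 8.484 × 150 × 10⁻³ = 366.5 kN (transverse, base value).
(i) R_nwl + R_nwt = 806.3 kN; (ii) 0.85 R_nwl + 1.5 R_nwt = 923.6 kN.
R_n = max = 923.6 kN [governs: (ii)]; φR_n = 692.7 kN.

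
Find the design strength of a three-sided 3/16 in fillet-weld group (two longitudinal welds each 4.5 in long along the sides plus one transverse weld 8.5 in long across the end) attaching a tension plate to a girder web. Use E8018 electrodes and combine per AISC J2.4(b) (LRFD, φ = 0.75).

E80XX → F_EXX = 80 ksi.
t_e = 0.707 × 0.1875 = 0.1326 in.
R_nwl = 0.6 × 80 × 0.1326 × 9 = 57.27 kips (longitudinal, 2 welds).
R_nwt = 0.6 × 80 × 0.1326 × 8.5 = 54.09 kips (transverse, base value).
(i) R_nwl + R_nwt = 111.4 kips; (ii) 0.85 R_nwl + 1.5 R_nwt = 129.8 kips.
R_n = max = 129.8 kips [governs: (ii)]; φR_n = 97.35 kips.

φR_n ≈ 97.4 kips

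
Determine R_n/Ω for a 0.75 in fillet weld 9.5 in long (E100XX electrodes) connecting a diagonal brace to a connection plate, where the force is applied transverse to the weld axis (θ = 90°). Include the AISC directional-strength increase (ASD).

E100XX → F_EXX = 100 ksi.
t_e = 0.707 × 0.75 = 0.5302 in; A_we = 0.5302 × 9.5 = 5.037 in².
Directional factor: 1.0 + 0.5 sin^1.5(90°) = 1.5.
F_nw = 0.6 × 100 × 1.5 = 90 ksi.
R_n/Ω = (90 × 5.037) / 2.0 = 226.7 kip.

R_n/Ω ≈ 227 kip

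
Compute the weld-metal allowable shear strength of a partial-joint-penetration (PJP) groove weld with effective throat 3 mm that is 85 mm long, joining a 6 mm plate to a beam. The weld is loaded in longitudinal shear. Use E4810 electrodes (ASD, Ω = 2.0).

E48XX → F_EXX = 480 MPa.
Effective throat (given) t_e = 3 mm.
A_we = 3 × 85 = 255 mm².
F_nw = 0.6 F_EXX = 288 MPa.
R_n/Ω = (288 × 255) / 2.0 × 10⁻³ = 36.72 kN.

R_n/Ω ≈ 36.7 kN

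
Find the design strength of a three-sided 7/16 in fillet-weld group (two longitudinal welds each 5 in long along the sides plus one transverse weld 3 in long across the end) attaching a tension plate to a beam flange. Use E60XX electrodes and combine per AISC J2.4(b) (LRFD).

φR_n ≈ 109 kip

E60XX → F_EXX = 60 ksi.
t_e = 0.707 × 0.4375 = 0.3093 in.
R_nwl = 0.6 × 60 × 0.3093 × 10 = 111.4 kip (longitudinal, 2 welds).
R_nwt = 0.6 × 60 × 0.3093 × 3 = 33.41 kip (transverse, base value).
(i) R_nwl + R_nwt = 144.8 kip; (ii) 0.85 R_nwl + 1.5 R_nwt = 144.8 kip.
R_n = max = 144.8 kip [governs: (ii)]; φR_n = 108.6 kip.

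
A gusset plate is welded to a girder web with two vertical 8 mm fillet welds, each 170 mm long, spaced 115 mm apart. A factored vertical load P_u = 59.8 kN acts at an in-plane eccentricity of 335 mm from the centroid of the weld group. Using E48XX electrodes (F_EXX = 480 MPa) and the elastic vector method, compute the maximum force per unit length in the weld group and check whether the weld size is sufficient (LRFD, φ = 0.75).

f_max ≈ 1170 N/mm; adequate

Total weld length L_w = 340 mm. Treat welds as unit-width lines.
Polar moment about centroid: J = 2[d³/12 + d(b/2)²] = 2[170³/12 + 170×57.5²] = 1943000 mm³.
Direct shear f_v = P/L_w = 59.8×10³ / 340 = 175.9 N/mm (vertical).
Torsion M = P·e = 59.8×10³ × 335 = 20033000 N·mm.
Critical point at (x, y) = (57.5, 85) from centroid. f_tx = M·y/J = 876.4 N/mm; f_ty = M·x/J = 592.9 N/mm.
Resultant f_max = √[f_tx² + (f_v + f_ty)²] = √[876.4² + (175.9 + 592.9)²] = 1166 N/mm.
Capacity per unit length: φr_n = 0.75 × 0.6 × 480 × (0.707 × 8) = 1222 N/mm.
1166 ≤ 1222 → adequate.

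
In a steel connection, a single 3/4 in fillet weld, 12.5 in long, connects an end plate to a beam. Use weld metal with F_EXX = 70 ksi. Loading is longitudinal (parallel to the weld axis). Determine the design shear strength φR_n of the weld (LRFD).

φR_n ≈ 209 kip

Effective throat t_e = 0.707 × 0.75 = 0.5302 in.
Total length L = 12.5 in; A_we = 0.5302 × 12.5 = 6.628 in².
F_nw = 0.6 F_EXX = 0.6 × 70 = 42 ksi.
φR_n = 0.75 × 42 × 6.628 = 208.8 kip.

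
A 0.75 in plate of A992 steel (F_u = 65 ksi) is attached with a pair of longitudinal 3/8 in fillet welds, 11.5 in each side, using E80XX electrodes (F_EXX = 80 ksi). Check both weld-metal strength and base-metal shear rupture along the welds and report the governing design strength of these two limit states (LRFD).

φR_n ≈ 220 kips (weld metal governs)

t_e = 0.707 × 0.375 = 0.2651 in; L = 23 in.
Weld metal: φR_n = 0.75 × 0.6 × 80 × 0.2651 × 23 = 219.5 kips.
Base metal (shear rupture): φR_n = 0.75 × 0.6 × 65 × 0.75 × 23 = 504.6 kips.
Governing: weld metal.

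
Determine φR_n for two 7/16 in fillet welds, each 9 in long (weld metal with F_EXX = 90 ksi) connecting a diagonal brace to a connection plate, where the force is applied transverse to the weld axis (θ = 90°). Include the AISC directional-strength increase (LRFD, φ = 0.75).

t_e = 0.707 × 0.4375 = 0.3093 in; A_we = 0.3093 × 18 = 5.568 in².
Directional factor: 1.0 + 0.5 sin^1.5(90°) = 1.5.
F_nw = 0.6 × 90 × 1.5 = 81 ksi.
φR_n = 0.75 × 81 × 5.568 = 338.2 kips.

φR_n ≈ 338 kips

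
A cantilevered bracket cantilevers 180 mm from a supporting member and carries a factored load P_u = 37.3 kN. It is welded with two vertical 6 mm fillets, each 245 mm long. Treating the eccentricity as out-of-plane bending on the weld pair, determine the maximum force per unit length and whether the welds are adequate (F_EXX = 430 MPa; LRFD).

f_max ≈ 344 N/mm; adequate

L_w = 2 × 245 = 490 mm; section modulus (unit throat) S = 2 × L²/6 = 20010 mm².
Direct shear f_v = P/L_w = 37.3×10³/490 = 76.12 N/mm.
Moment M = P × e = 37.3×10³ × 180 = 6714000 N·mm; bending f_b = M/S = 335.6 N/mm.
f_max = √(f_v² + f_b²) = √(76.12² + 335.6²) = 344.1 N/mm.
φr_n = 0.75 × 0.6 × 430 × (0.707 × 6) = 820.8 N/mm → adequate.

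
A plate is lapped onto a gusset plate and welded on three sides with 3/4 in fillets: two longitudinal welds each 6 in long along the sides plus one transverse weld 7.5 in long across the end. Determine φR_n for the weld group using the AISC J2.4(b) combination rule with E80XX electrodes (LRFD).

E80XX → F_EXX = 80 ksi.
t_e = 0.707 × 0.75 = 0.5302 in.
R_nwl = 0.6 × 80 × 0.5302 × 12 = 305.4 kips (longitudinal, 2 welds).
R_nwt = 0.6 × 80 × 0.5302 × 7.5 = 190.9 kips (transverse, base value).
(i) R_nwl + R_nwt = 496.3 kips; (ii) 0.85 R_nwl + 1.5 R_nwt = 545.9 kips.
R_n = max = 545.9 kips [governs: (ii)]; φR_n = 409.5 kips.

φR_n ≈ 409 kips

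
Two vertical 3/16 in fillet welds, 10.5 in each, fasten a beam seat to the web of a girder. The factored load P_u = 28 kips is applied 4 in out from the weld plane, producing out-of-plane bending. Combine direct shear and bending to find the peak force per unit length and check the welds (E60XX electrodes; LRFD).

E60XX → F_EXX = 60 ksi.
L_w = 2 × 10.5 = 21 in; section modulus (unit throat) S = 2 × L²/6 = 36.75 in².
Direct shear f_v = P/L_w = 28/21 = 1.333 kip/in.
Moment M = P × e = 28 × 4 = 112 kip·in; bending f_b = M/S = 3.048 kip/in.
f_max = √(f_v² + f_b²) = √(1.333² + 3.048²) = 3.327 kip/in.
φr_n = 0.75 × 0.6 × 60 × (0.707 × 0.1875) = 3.579 kip/in → adequate.

f_max ≈ 3.33 kip/in; adequate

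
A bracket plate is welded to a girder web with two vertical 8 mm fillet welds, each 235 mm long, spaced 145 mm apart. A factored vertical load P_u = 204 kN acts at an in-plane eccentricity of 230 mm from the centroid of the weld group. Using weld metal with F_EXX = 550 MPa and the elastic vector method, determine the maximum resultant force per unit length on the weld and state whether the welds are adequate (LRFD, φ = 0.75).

Total weld length L_w = 470 mm. Treat welds as unit-width lines.
Polar moment about centroid: J = 2[d³/12 + d(b/2)²] = 2[235³/12 + 235×72.5²] = 4633000 mm³.
Direct shear f_v = P/L_w = 204×10³ / 470 = 434 N/mm (vertical).
Torsion M = P·e = 204×10³ × 230 = 46920000 N·mm.
Critical point at (x, y) = (72.5, 117.5) from centroid. f_tx = M·y/J = 1190 N/mm; f_ty = M·x/J = 734.2 N/mm.
Resultant f_max = √[f_tx² + (f_v + f_ty)²] = √[1190² + (434 + 734.2)²] = 1667 N/mm.
Capacity per unit length: φr_n = 0.75 × 0.6 × 550 × (0.707 × 8) = 1400 N/mm.
1667 > 1400 → NOT adequate.

f_max ≈ 1670 N/mm; NOT adequate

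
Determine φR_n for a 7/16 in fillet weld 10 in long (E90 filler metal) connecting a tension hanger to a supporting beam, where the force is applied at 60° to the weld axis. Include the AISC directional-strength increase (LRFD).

φR_n ≈ 176 kip

E90XX → F_EXX = 90 ksi.
t_e = 0.707 × 0.4375 = 0.3093 in; A_we = 0.3093 × 10 = 3.093 in².
Directional factor: 1.0 + 0.5 sin^1.5(60°) = 1.403.
F_nw = 0.6 × 90 × 1.403 = 75.76 ksi.
φR_n = 0.75 × 75.76 × 3.093 = 175.8 kip.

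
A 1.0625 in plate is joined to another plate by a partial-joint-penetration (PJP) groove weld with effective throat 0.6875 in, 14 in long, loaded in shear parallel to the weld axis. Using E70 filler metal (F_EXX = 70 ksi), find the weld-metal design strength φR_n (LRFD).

Effective throat (given) t_e = 0.6875 in.
A_we = 0.6875 × 14 = 9.625 in².
F_nw = 0.6 F_EXX = 42 ksi.
φR_n = 0.75 × 42 × 9.625 = 303.2 kip.

φR_n ≈ 303 kip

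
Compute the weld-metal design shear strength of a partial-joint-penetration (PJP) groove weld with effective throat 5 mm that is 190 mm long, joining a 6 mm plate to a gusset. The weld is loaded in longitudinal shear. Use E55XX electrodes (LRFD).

E55XX → F_EXX = 550 MPa.
Effective throat (given) t_e = 5 mm.
A_we = 5 × 190 = 950 mm².
F_nw = 0.6 F_EXX = 330 MPa.
φR_n = 0.75 × 330 × 950 × 10⁻³ = 235.1 kN.

φR_n ≈ 235 kN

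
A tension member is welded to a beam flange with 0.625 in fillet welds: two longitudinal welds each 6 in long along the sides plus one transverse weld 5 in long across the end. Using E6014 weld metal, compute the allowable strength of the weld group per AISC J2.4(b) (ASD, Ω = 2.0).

E60XX → F_EXX = 60 ksi.
t_e = 0.707 × 0.625 = 0.4419 in.
R_nwl = 0.6 × 60 × 0.4419 × 12 = 190.9 kip (longitudinal, 2 welds).
R_nwt = 0.6 × 60 × 0.4419 × 5 = 79.54 kip (transverse, base value).
(i) R_nwl + R_nwt = 270.4 kip; (ii) 0.85 R_nwl + 1.5 R_nwt = 281.6 kip.
R_n = max = 281.6 kip [governs: (ii)]; R_n/Ω = 140.8 kip.

R_n/Ω ≈ 141 kip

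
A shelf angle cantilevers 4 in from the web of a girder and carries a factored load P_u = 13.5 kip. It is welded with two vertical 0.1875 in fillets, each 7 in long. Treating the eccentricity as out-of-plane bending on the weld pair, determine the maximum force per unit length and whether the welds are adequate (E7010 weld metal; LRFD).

E70XX → F_EXX = 70 ksi.
L_w = 2 × 7 = 14 in; section modulus (unit throat) S = 2 × L²/6 = 16.33 in².
Direct shear f_v = P/L_w = 13.5/14 = 0.9643 kip/in.
Moment M = P × e = 13.5 × 4 = 54 kip·in; bending f_b = M/S = 3.306 kip/in.
f_max = √(f_v² + f_b²) = √(0.9643² + 3.306²) = 3.444 kip/in.
φr_n = 0.75 × 0.6 × 70 × (0.707 × 0.1875) = 4.176 kip/in → adequate.

f_max ≈ 3.44 kip/in; adequate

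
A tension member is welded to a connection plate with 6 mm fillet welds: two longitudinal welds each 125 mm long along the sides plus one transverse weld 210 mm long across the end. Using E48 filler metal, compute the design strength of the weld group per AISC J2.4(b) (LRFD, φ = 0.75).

φR_n ≈ 483 kN

E48XX → F_EXX = 480 MPa.
t_e = 0.707 × 6 = 4.242 mm.
R_nwl = 0.6 × 480 × 4.242 × 250 × 10⁻³ = 305.4 kN (longitudinal, 2 welds).
R_nwt = 0.6 × 480 × 4.242 × 210 × 10⁻³ = 256.6 kN (transverse, base value).
(i) R_nwl + R_nwt = 562 kN; (ii) 0.85 R_nwl + 1.5 R_nwt = 644.4 kN.
R_n = max = 644.4 kN [governs: (ii)]; φR_n = 483.3 kN.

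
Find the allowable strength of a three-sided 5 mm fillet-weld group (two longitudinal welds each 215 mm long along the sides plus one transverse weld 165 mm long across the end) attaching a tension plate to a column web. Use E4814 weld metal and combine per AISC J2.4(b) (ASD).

R_n/Ω ≈ 312 kN

E48XX → F_EXX = 480 MPa.
t_e = 0.707 × 5 = 3.535 mm.
R_nwl = 0.6 × 480 × 3.535 × 430 × 10⁻³ = 437.8 kN (longitudinal, 2 welds).
R_nwt = 0.6 × 480 × 3.535 × 165 × 10⁻³ = 168 kN (transverse, base value).
(i) R_nwl + R_nwt = 605.8 kN; (ii) 0.85 R_nwl + 1.5 R_nwt = 624.1 kN.
R_n = max = 624.1 kN [governs: (ii)]; R_n/Ω = 312 kN.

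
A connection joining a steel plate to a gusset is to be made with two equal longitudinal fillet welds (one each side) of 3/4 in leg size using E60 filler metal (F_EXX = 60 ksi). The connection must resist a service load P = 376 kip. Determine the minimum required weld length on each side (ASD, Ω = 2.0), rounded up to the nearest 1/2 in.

L = 20 in on each side

Throat t_e = 0.707 × 0.75 = 0.5302 in.
r_n/Ω = (0.6 × 60 × 0.5302) / 2.0 = 9.544 kip/in.
L_req = P / (r_n/Ω) = 376 / 9.544 = 39.39 in total.
Per side: 39.39 / 2 = 19.7 in.
Round up → use L = 20 in on each side.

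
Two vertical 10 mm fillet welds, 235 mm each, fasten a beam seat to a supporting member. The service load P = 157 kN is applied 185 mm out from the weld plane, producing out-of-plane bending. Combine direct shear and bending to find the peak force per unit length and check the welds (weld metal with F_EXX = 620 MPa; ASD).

f_max ≈ 1610 N/mm; NOT adequate

L_w = 2 × 235 = 470 mm; section modulus (unit throat) S = 2 × L²/6 = 18410 mm².
Direct shear f_v = P/L_w = 157×10³/470 = 334 N/mm.
Moment M = P × e = 157×10³ × 185 = 29045000 N·mm; bending f_b = M/S = 1578 N/mm.
f_max = √(f_v² + f_b²) = √(334² + 1578²) = 1613 N/mm.
r_n/Ω = (1/2.0) × 0.6 × 620 × (0.707 × 10) = 1315 N/mm → NOT adequate.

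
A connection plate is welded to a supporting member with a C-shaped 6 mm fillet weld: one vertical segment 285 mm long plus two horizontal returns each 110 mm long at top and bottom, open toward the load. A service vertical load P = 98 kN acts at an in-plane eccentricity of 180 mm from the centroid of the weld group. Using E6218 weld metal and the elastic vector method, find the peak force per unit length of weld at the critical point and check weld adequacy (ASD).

E62XX → F_EXX = 620 MPa.
Total weld length L_w = 505 mm. Treat welds as unit-width lines.
Centroid: x̄ = 2×110×55 / 505 = 23.96 mm from the vertical weld.
Polar moment about centroid: J = I_x + I_y = [285³/12 + 2×110×142.5²] + [285×23.96² + 2(110³/12 + 110×31.04²)] = 6994000 mm³.
Direct shear f_v = P/L_w = 98×10³ / 505 = 194.1 N/mm (vertical).
Torsion M = P·e = 98×10³ × 180 = 17640000 N·mm.
Critical point at (x, y) = (86.04, 142.5) from centroid. f_tx = M·y/J = 359.4 N/mm; f_ty = M·x/J = 217 N/mm.
Resultant f_max = √[f_tx² + (f_v + f_ty)²] = √[359.4² + (194.1 + 217)²] = 546 N/mm.
Capacity per unit length: r_n/Ω = (1/2.0) × 0.6 × 620 × (0.707 × 6) = 789 N/mm.
546 ≤ 789 → adequate.

f_max ≈ 546 N/mm; adequate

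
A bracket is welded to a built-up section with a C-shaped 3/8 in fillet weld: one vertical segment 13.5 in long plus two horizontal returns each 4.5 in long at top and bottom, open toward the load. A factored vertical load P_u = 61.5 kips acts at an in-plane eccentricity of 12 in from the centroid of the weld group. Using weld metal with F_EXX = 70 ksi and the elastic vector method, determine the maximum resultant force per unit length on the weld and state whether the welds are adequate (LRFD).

f_max ≈ 10.2 kip/in; NOT adequate

Total weld length L_w = 22.5 in. Treat welds as unit-width lines.
Centroid: x̄ = 2×4.5×2.25 / 22.5 = 0.9 in from the vertical weld.
Polar moment about centroid: J = I_x + I_y = [13.5³/12 + 2×4.5×6.75²] + [13.5×0.9² + 2(4.5³/12 + 4.5×1.35²)] = 657.6 in³.
Direct shear f_v = P/L_w = 61.5 / 22.5 = 2.733 kip/in (vertical).
Torsion M = P·e = 61.5 × 12 = 738 kip·in.
Critical point at (x, y) = (3.6, 6.75) from centroid. f_tx = M·y/J = 7.575 kip/in; f_ty = M·x/J = 4.04 kip/in.
Resultant f_max = √[f_tx² + (f_v + f_ty)²] = √[7.575² + (2.733 + 4.04)²] = 10.16 kip/in.
Capacity per unit length: φr_n = 0.75 × 0.6 × 70 × (0.707 × 0.375) = 8.351 kip/in.
10.16 > 8.351 → NOT adequate.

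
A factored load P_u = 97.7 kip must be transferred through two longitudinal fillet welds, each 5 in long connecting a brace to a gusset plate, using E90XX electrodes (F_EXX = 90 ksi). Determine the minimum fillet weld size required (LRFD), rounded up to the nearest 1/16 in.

w = 3/8 in

Total weld length L = 10 in.
Required throat t_e = P_u / (φ × 0.6 F_EXX × L) = 97.7 / (0.75 × 0.6 × 90 × 10) = 0.2412 in.
Required leg w = t_e / 0.707 = 0.3412 in → use 3/8 in.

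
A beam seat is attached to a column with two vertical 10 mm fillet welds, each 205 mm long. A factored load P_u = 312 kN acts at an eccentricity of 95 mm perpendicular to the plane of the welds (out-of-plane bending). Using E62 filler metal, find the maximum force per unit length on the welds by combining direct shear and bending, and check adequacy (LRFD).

f_max ≈ 2250 N/mm; NOT adequate

E62XX → F_EXX = 620 MPa.
L_w = 2 × 205 = 410 mm; section modulus (unit throat) S = 2 × L²/6 = 14010 mm².
Direct shear f_v = P/L_w = 312×10³/410 = 761 N/mm.
Moment M = P × e = 312×10³ × 95 = 29640000 N·mm; bending f_b = M/S = 2116 N/mm.
f_max = √(f_v² + f_b²) = √(761² + 2116²) = 2249 N/mm.
φr_n = 0.75 × 0.6 × 620 × (0.707 × 10) = 1973 N/mm → NOT adequate.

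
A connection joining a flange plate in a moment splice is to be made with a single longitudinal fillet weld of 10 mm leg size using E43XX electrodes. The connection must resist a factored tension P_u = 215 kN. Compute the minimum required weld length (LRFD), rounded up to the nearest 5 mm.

L = 160 mm

E43XX → F_EXX = 430 MPa.
Throat t_e = 0.707 × 10 = 7.07 mm.
φr_n = 0.75 × 0.6 × 430 × 7.07 × 10⁻³ = 1.368 kN/mm.
L_req = P_u / φr_n = 215 / 1.368 = 157.2 mm total.
Round up → use L = 160 mm.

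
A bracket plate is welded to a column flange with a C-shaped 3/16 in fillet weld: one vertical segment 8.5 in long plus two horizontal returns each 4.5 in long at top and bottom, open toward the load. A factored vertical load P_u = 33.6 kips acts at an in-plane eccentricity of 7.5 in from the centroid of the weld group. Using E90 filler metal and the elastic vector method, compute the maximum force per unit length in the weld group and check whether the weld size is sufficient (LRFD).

f_max ≈ 6.78 kip/in; NOT adequate

E90XX → F_EXX = 90 ksi.
Total weld length L_w = 17.5 in. Treat welds as unit-width lines.
Centroid: x̄ = 2×4.5×2.25 / 17.5 = 1.157 in from the vertical weld.
Polar moment about centroid: J = I_x + I_y = [8.5³/12 + 2×4.5×4.25²] + [8.5×1.157² + 2(4.5³/12 + 4.5×1.093²)] = 251.1 in³.
Direct shear f_v = P/L_w = 33.6 / 17.5 = 1.92 kip/in (vertical).
Torsion M = P·e = 33.6 × 7.5 = 252 kip·in.
Critical point at (x, y) = (3.343, 4.25) from centroid. f_tx = M·y/J = 4.266 kip/in; f_ty = M·x/J = 3.355 kip/in.
Resultant f_max = √[f_tx² + (f_v + f_ty)²] = √[4.266² + (1.92 + 3.355)²] = 6.784 kip/in.
Capacity per unit length: φr_n = 0.75 × 0.6 × 90 × (0.707 × 0.1875) = 5.369 kip/in.
6.784 > 5.369 → NOT adequate.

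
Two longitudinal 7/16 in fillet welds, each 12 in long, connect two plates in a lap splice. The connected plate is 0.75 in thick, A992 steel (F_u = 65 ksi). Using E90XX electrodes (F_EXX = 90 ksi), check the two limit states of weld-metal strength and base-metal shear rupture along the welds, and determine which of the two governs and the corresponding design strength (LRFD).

φR_n ≈ 301 kip (weld metal governs)

t_e = 0.707 × 0.4375 = 0.3093 in; L = 24 in.
Weld metal: φR_n = 0.75 × 0.6 × 90 × 0.3093 × 24 = 300.7 kip.
Base metal (shear rupture): φR_n = 0.75 × 0.6 × 65 × 0.75 × 24 = 526.5 kip.
Governing: weld metal.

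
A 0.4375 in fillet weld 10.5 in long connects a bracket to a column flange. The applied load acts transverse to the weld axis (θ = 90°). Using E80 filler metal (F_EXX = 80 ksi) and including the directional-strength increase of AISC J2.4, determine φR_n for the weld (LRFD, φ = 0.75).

φR_n ≈ 175 kips

t_e = 0.707 × 0.4375 = 0.3093 in; A_we = 0.3093 × 10.5 = 3.248 in².
Directional factor: 1.0 + 0.5 sin^1.5(90°) = 1.5.
F_nw = 0.6 × 80 × 1.5 = 72 ksi.
φR_n = 0.75 × 72 × 3.248 = 175.4 kips.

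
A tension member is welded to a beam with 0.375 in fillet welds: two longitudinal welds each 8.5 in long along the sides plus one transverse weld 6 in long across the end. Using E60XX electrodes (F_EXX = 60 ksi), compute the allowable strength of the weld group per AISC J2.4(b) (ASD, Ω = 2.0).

t_e = 0.707 × 0.375 = 0.2651 in.
R_nwl = 0.6 × 60 × 0.2651 × 17 = 162.3 kips (longitudinal, 2 welds).
R_nwt = 0.6 × 60 × 0.2651 × 6 = 57.27 kips (transverse, base value).
(i) R_nwl + R_nwt = 219.5 kips; (ii) 0.85 R_nwl + 1.5 R_nwt = 223.8 kips.
R_n = max = 223.8 kips [governs: (ii)]; R_n/Ω = 111.9 kips.

R_n/Ω ≈ 112 kips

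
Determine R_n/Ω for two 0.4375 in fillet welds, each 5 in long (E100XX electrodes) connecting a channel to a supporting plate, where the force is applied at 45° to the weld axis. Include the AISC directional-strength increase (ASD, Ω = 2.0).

E100XX → F_EXX = 100 ksi.
t_e = 0.707 × 0.4375 = 0.3093 in; A_we = 0.3093 × 10 = 3.093 in².
Directional factor: 1.0 + 0.5 sin^1.5(45°) = 1.297.
F_nw = 0.6 × 100 × 1.297 = 77.84 ksi.
R_n/Ω = (77.84 × 3.093) / 2.0 = 120.4 kips.

R_n/Ω ≈ 120 kips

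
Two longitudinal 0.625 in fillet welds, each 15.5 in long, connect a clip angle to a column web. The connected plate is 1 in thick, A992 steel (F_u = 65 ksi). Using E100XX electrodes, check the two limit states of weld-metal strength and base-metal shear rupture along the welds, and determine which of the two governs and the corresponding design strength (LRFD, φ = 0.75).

φR_n ≈ 616 kips (weld metal governs)

E100XX → F_EXX = 100 ksi.
t_e = 0.707 × 0.625 = 0.4419 in; L = 31 in.
Weld metal: φR_n = 0.75 × 0.6 × 100 × 0.4419 × 31 = 616.4 kips.
Base metal (shear rupture): φR_n = 0.75 × 0.6 × 65 × 1 × 31 = 906.8 kips.
Governing: weld metal.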